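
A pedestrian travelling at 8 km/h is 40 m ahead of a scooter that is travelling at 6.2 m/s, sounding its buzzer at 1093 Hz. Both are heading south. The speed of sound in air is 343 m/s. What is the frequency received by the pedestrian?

1106 Hz

8 km/h = 2.222 m/s.
The pedestrian is ahead, so the scooter is moving toward it while the pedestrian is moving away from the scooter.
With source approaching and observer receding, f' = f · (v − v_o)/(v − v_s).
f' = 1093 × (343 − 2.222)/(343 − 6.2) = 1093 × 340.78/336.8 ≈ 1106 Hz.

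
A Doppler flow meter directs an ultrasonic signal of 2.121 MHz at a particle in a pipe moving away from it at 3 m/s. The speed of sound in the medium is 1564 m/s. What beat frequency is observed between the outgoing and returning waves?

At the particle in a pipe (a moving observer), f₁ = f₀ · (v − u)/v = 2.121 × 1561/1564 ≈ 2.11693 MHz.
On reflection it acts as a source moving away from the stationary detector: f₂ = f₁ · v/(v + u) = 2.11693 × 1564/1567 ≈ 2.11288 MHz.
Equivalently f₂ = f₀ · (v − u)/(v + u).
Beat frequency (with f₀ = 2121000 Hz): |f₂ − f₀| = 2u·f₀/(v + u) = 2 × 3 × 2121000/1567 ≈ 8121 Hz.

8121 Hz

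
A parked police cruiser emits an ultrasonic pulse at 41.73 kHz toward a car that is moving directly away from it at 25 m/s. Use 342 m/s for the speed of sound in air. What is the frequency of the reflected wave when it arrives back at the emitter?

The car first receives the wave as a moving observer: f₁ = f₀ · (v − u)/v = 41.73 × (342 − 25)/342 ≈ 38.7 kHz.
The reflection then acts as a moving source: f₂ = f₁ · v/(v + u) ≈ 36.0 kHz.

36.0 kHz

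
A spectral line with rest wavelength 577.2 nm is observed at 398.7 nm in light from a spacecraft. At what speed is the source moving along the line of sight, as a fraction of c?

λ'/λ₀ = 0.6907 < 1 (blueshift), so the source is approaching.
λ'/λ₀ = √((1 − β)/(1 + β)) for an approaching source ⇒ β = (1 − r²)/(1 + r²) with r = λ'/λ₀.
β = (1 − 0.4771)/(1 + 0.4771) ≈ 0.354.

0.354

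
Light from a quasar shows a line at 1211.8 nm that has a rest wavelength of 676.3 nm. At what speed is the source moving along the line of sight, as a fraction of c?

λ'/λ₀ = 1.7918 > 1 (redshift), so the source is receding.
λ'/λ₀ = √((1 + β)/(1 − β)) for a receding source ⇒ β = (r² − 1)/(r² + 1) with r = λ'/λ₀.
β = (3.2106 − 1)/(3.2106 + 1) ≈ 0.525.

0.525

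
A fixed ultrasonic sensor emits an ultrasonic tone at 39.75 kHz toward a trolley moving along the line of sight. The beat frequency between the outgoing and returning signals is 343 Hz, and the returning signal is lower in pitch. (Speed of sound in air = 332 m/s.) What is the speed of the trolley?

1.44 m/s

Double Doppler shift off a moving reflector: f₂ = f₀ · (v + u)/(v − u) (u > 0 toward emitter).
Returning signal is lower, so f₂ = f₀ − Δf = 39750 − 343 = 39407 Hz.
Rearranging, u = v · (f₂ − f₀)/(f₂ + f₀) = 332 × -343/79157 ≈ -1.44 m/s.
So the trolley is moving at 1.44 m/s away from the emitter.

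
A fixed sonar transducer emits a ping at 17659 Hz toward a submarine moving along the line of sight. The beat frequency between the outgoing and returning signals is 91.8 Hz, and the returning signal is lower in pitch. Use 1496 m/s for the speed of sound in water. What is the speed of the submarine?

Double Doppler shift off a moving reflector: f₂ = f₀ · (v + u)/(v − u) (u > 0 toward emitter).
Returning signal is lower, so f₂ = f₀ − Δf = 17659 − 91.8 = 17567.2 Hz.
Rearranging, u = v · (f₂ − f₀)/(f₂ + f₀) = 1496 × -91.8/35226.2 ≈ -3.9 m/s.
So the submarine is moving at 3.9 m/s away from the emitter.

3.9 m/s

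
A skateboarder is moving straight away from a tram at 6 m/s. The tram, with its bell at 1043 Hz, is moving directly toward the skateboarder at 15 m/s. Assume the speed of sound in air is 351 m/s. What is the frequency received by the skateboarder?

1071 Hz

Both move, so f' = f · (v − v_o)/(v − v_s).
f' = 1043 × (351 − 6)/(351 − 15) = 1043 × 345/336 ≈ 1071 Hz.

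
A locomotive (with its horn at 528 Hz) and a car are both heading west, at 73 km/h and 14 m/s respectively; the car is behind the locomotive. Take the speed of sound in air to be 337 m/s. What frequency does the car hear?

73 km/h = 20.28 m/s.
The car is behind, so the locomotive is moving away from it while the car is moving toward the locomotive.
With source receding and observer approaching, f' = f · (v + v_o)/(v + v_s).
f' = 528 × (337 + 14)/(337 + 20.28) = 528 × 351/357.28 ≈ 519 Hz.

519 Hz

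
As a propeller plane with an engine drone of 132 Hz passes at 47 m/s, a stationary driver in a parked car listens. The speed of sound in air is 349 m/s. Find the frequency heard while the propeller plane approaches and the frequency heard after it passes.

153 Hz approaching; 116 Hz receding

Approaching: f₁ = f · v/(v − v_s) = 132 × 349/302 ≈ 153 Hz.
Receding: f₂ = f · v/(v + v_s) = 132 × 349/396 ≈ 116 Hz.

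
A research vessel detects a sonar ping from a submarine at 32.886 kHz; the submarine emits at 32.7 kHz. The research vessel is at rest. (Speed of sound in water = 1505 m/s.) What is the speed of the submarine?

f' > f, so the submarine is approaching.
f' = f · v/(v − v_s) ⇒ v_s = v · |1 − f/f'|.
v_s = 1505 × |1 − 32.7/32.886| = 1505 × 0.005656 ≈ 8.5 m/s.

8.5 m/s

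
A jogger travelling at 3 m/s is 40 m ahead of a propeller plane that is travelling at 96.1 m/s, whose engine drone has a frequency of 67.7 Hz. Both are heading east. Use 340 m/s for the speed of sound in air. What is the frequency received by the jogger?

94 Hz

The jogger is ahead, so the propeller plane is moving toward it while the jogger is moving away from the propeller plane.
Both move, so f' = f · (v − v_o)/(v − v_s).
f' = 67.7 × (340 − 3)/(340 − 96.1) = 67.7 × 337/243.9 ≈ 94 Hz.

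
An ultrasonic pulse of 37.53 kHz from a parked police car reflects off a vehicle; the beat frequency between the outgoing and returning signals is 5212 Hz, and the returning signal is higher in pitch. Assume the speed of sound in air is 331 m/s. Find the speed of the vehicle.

Double Doppler shift off a moving reflector: f₂ = f₀ · (v + u)/(v − u) (u > 0 toward emitter).
Returning signal is higher, so f₂ = f₀ + Δf = 37530 + 5212 = 42742 Hz.
Rearranging, u = v · (f₂ − f₀)/(f₂ + f₀) = 331 × 5212/80272 ≈ 21.5 m/s.
So the vehicle is moving at 21.5 m/s toward the emitter.

21.5 m/s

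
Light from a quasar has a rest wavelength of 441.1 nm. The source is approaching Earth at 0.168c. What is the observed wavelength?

372.3 nm

Relativistic Doppler for wavelength: λ' = λ₀ · √((1 − β)/(1 + β)).
λ' = 441.1 × √(0.8320/1.1680) = 441.1 × 0.84400 ≈ 372.3 nm.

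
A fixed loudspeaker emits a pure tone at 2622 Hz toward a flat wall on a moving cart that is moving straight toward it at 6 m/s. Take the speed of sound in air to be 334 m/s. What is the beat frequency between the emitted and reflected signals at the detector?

The flat wall on a moving cart first receives the wave as a moving observer: f₁ = f₀ · (v + u)/v = 2622 × (334 + 6)/334 ≈ 2669.1 Hz.
On reflection it acts as a source moving toward the stationary detector: f₂ = f₁ · v/(v − u) = 2669.1 × 334/328 ≈ 2717.9 Hz.
Equivalently f₂ = f₀ · (v + u)/(v − u).
Beat frequency: |f₂ − f₀| = 2u·f₀/(v − u) = 2 × 6 × 2622/328 ≈ 96 Hz.

96 Hz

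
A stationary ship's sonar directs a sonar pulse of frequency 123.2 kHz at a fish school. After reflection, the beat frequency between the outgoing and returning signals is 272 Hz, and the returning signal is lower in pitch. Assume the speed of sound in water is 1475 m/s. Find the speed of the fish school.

Double Doppler shift off a moving reflector: f₂ = f₀ · (v + u)/(v − u) (u > 0 toward emitter).
Returning signal is lower, so f₂ = f₀ − Δf = 123200 − 272 = 122928 Hz.
Rearranging, u = v · (f₂ − f₀)/(f₂ + f₀) = 1475 × -272/246128 ≈ -1.63 m/s.
So the fish school is moving at 1.63 m/s away from the emitter.

1.63 m/s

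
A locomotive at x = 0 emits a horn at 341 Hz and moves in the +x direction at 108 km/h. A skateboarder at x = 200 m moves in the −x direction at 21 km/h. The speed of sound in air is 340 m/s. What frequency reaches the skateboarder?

108 km/h = 30 m/s; 21 km/h = 5.833 m/s.
The observer lies on the +x side, so the source is heading toward the observer and the observer is heading toward the source.
With source approaching and observer approaching, f' = f · (v + v_o)/(v − v_s).
f' = 341 × (340 + 5.833)/(340 − 30) = 341 × 345.83/310 ≈ 380 Hz.

380 Hz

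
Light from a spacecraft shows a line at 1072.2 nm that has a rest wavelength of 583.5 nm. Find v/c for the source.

0.543c

λ'/λ₀ = 1.8375 > 1 (redshift), so the source is receding.
λ'/λ₀ = √((1 + β)/(1 − β)) for a receding source ⇒ β = (r² − 1)/(r² + 1) with r = λ'/λ₀.
β = (3.3765 − 1)/(3.3765 + 1) ≈ 0.543.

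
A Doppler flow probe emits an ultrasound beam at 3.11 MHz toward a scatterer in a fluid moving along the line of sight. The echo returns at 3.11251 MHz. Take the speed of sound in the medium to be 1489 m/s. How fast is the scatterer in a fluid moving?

Double Doppler shift off a moving reflector: f₂ = f₀ · (v + u)/(v − u) (u > 0 toward emitter).
Rearranging, u = v · (f₂ − f₀)/(f₂ + f₀) = 1489 × 0.00251/6.22251 ≈ 0.60 m/s.
So the scatterer in a fluid is moving at 0.60 m/s toward the emitter.

0.60 m/s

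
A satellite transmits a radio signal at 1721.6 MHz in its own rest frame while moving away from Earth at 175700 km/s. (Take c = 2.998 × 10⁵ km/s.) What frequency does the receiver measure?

879.5 MHz

β = v/c = 175700/299800 = 0.5861.
Relativistic Doppler for frequency: f' = f₀ · √((1 − β)/(1 + β)).
f' = 1721.6 × √(0.4139/1.5861) = 1721.6 × 0.51087 ≈ 879.5 MHz.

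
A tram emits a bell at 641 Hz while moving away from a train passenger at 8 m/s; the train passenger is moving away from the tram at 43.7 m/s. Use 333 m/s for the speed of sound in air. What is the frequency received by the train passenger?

With source receding and observer receding, f' = f · (v − v_o)/(v + v_s).
f' = 641 × (333 − 43.7)/(333 + 8) = 641 × 289.3/341 ≈ 544 Hz.

544 Hz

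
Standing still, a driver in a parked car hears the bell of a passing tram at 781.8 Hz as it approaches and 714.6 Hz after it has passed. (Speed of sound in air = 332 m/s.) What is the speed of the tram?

f₁/f₂ = (v + v_s)/(v − v_s), so v_s = v · (f₁ − f₂)/(f₁ + f₂).
v_s = 332 × (781.8 − 714.6)/(781.8 + 714.6) = 332 × 67.2/1496.4 ≈ 14.9 m/s.

14.9 m/s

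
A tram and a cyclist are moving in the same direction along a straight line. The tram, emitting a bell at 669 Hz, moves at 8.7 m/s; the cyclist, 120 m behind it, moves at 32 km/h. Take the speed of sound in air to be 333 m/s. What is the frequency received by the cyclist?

32 km/h = 8.889 m/s.
The cyclist is behind, so the tram is moving away from it while the cyclist is moving toward the tram.
Both move, so f' = f · (v + v_o)/(v + v_s).
f' = 669 × (333 + 8.889)/(333 + 8.7) = 669 × 341.89/341.7 ≈ 669 Hz.

669 Hz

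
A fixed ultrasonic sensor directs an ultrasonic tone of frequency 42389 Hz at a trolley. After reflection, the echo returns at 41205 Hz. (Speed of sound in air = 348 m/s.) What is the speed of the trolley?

Double Doppler shift off a moving reflector: f₂ = f₀ · (v + u)/(v − u) (u > 0 toward emitter).
Rearranging, u = v · (f₂ − f₀)/(f₂ + f₀) = 348 × -1184/83594 ≈ -4.9 m/s.
So the trolley is moving at 4.9 m/s away from the emitter.

4.9 m/s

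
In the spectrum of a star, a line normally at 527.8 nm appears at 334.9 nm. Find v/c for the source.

λ'/λ₀ = 0.6345 < 1 (blueshift), so the source is approaching.
λ'/λ₀ = √((1 − β)/(1 + β)) for an approaching source ⇒ β = (1 − r²)/(1 + r²) with r = λ'/λ₀.
β = (1 − 0.4026)/(1 + 0.4026) ≈ 0.426.

0.426c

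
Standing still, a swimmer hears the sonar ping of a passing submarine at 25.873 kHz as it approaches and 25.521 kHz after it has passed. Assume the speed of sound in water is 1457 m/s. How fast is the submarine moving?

10.0 m/s

f₁/f₂ = (v + v_s)/(v − v_s), so v_s = v · (f₁ − f₂)/(f₁ + f₂).
v_s = 1457 × (25.873 − 25.521)/(25.873 + 25.521) = 1457 × 0.352/51.394 ≈ 10.0 m/s.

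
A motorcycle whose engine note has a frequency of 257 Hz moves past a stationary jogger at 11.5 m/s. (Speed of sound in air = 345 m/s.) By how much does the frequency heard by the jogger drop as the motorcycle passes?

17.2 Hz

Approaching: f₁ = f · v/(v − v_s) = 257 × 345/333.5 ≈ 265.9 Hz.
Receding: f₂ = f · v/(v + v_s) = 257 × 345/356.5 ≈ 248.7 Hz.
Drop: f₁ − f₂ = 2f·v·v_s/(v² − v_s²) = 2 × 257 × 345 × 11.5/(345² − 11.5²) ≈ 17.2 Hz.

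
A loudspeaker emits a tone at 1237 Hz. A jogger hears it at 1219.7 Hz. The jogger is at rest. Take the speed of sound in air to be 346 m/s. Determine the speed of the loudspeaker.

f' < f, so the loudspeaker is receding.
f' = f · v/(v + v_s) ⇒ v_s = v · |1 − f/f'|.
v_s = 346 × |1 − 1237/1219.7| = 346 × 0.01418 ≈ 4.9 m/s.

4.9 m/s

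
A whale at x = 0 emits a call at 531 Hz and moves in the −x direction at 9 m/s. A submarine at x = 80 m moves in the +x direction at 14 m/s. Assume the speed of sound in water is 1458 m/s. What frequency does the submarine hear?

523 Hz

The observer lies on the +x side, so the source is heading away from the observer and the observer is heading away from the source.
With source receding and observer receding, f' = f · (v − v_o)/(v + v_s).
f' = 531 × (1458 − 14)/(1458 + 9) = 531 × 1444/1467 ≈ 523 Hz.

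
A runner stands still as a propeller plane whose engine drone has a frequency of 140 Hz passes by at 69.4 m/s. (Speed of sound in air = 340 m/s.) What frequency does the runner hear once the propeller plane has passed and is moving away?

116 Hz

Receding: f₂ = f · v/(v + v_s) = 140 × 340/409.4 ≈ 116 Hz.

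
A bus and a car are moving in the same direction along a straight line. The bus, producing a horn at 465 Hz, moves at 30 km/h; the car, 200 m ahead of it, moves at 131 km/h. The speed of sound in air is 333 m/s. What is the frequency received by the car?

425 Hz

30 km/h = 8.333 m/s; 131 km/h = 36.39 m/s.
The car is ahead, so the bus is moving toward it while the car is moving away from the bus.
General Doppler shift: f' = f · (v − v_o)/(v − v_s).
f' = 465 × (333 − 36.39)/(333 − 8.333) = 465 × 296.61/324.67 ≈ 425 Hz.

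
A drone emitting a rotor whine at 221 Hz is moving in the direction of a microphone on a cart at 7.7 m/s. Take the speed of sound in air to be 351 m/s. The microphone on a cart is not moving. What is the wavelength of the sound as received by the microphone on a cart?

With the source moving toward a stationary observer, f' = f · v/(v − v_s).
f' = 221 × 351/(351 − 7.7) ≈ 226 Hz.
λ' = v/f' = 351/225.957 ≈ 1.55 m.

1.55 m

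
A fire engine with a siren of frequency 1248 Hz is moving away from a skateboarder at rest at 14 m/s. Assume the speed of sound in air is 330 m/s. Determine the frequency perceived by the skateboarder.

1197 Hz

With the source moving away from a stationary observer, f' = f · v/(v + v_s).
f' = 1248 × 330/(330 + 14) = 1248 × 330/344 ≈ 1197 Hz.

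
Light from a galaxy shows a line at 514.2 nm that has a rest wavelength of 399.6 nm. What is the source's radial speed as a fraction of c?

0.247

λ'/λ₀ = 1.2868 > 1 (redshift), so the source is receding.
λ'/λ₀ = √((1 + β)/(1 − β)) for a receding source ⇒ β = (r² − 1)/(r² + 1) with r = λ'/λ₀.
β = (1.6558 − 1)/(1.6558 + 1) ≈ 0.247.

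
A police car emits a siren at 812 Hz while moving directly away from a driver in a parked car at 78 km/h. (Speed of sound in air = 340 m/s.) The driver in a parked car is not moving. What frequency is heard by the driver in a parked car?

78 km/h = 21.67 m/s.
With the source moving away from a stationary observer, f' = f · v/(v + v_s).
f' = 812 × 340/(340 + 21.67) = 812 × 340/361.7 ≈ 763 Hz.

763 Hz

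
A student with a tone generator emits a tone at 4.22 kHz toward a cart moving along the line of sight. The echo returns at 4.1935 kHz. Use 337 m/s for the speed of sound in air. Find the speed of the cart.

Double Doppler shift off a moving reflector: f₂ = f₀ · (v + u)/(v − u) (u > 0 toward emitter).
Rearranging, u = v · (f₂ − f₀)/(f₂ + f₀) = 337 × -0.0265/8.4135 ≈ -1.06 m/s.
So the cart is moving at 1.06 m/s away from the emitter.

1.06 m/s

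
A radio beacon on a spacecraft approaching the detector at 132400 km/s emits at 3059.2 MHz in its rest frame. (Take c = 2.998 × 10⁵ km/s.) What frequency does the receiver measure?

4915.6 MHz

β = v/c = 132400/299800 = 0.4416.
Relativistic Doppler for frequency: f' = f₀ · √((1 + β)/(1 − β)).
f' = 3059.2 × √(1.4416/0.5584) = 3059.2 × 1.60681 ≈ 4915.6 MHz.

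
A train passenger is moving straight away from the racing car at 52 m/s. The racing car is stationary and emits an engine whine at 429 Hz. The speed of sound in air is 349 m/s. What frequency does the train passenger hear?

365 Hz

Moving observer, stationary source: f' = f · (v − v_o)/v.
f' = 429 × (349 − 52)/349 = 429 × 297/349 ≈ 365 Hz.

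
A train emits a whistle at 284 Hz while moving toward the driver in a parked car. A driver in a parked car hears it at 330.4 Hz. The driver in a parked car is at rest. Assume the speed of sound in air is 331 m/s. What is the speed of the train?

46 m/s

f' = f · v/(v − v_s) ⇒ v_s = v · |1 − f/f'|.
v_s = 331 × |1 − 284/330.4| = 331 × 0.1404 ≈ 46 m/s.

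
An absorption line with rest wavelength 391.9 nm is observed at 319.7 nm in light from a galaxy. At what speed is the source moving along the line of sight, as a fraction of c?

0.201

λ'/λ₀ = 0.8158 < 1 (blueshift), so the source is approaching.
λ'/λ₀ = √((1 − β)/(1 + β)) for an approaching source ⇒ β = (1 − r²)/(1 + r²) with r = λ'/λ₀.
β = (1 − 0.6655)/(1 + 0.6655) ≈ 0.201.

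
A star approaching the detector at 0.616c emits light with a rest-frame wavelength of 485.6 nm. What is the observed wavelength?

Relativistic Doppler for wavelength: λ' = λ₀ · √((1 − β)/(1 + β)).
λ' = 485.6 × √(0.3840/1.6160) = 485.6 × 0.48747 ≈ 236.7 nm.

236.7 nm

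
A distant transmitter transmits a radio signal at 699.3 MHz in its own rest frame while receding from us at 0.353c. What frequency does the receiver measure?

483.6 MHz

Relativistic Doppler for frequency: f' = f₀ · √((1 − β)/(1 + β)).
f' = 699.3 × √(0.6470/1.3530) = 699.3 × 0.69152 ≈ 483.6 MHz.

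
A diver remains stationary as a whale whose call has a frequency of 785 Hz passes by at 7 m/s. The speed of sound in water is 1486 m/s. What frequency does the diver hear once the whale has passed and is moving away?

Receding: f₂ = f · v/(v + v_s) = 785 × 1486/1493 ≈ 781 Hz.

781 Hz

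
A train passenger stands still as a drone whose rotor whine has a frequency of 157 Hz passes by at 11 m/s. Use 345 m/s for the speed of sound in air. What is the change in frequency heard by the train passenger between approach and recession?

10.0 Hz

Approaching: f₁ = f · v/(v − v_s) = 157 × 345/334 ≈ 162.2 Hz.
Receding: f₂ = f · v/(v + v_s) = 157 × 345/356 ≈ 152.1 Hz.
Drop: f₁ − f₂ = 2f·v·v_s/(v² − v_s²) = 2 × 157 × 345 × 11/(345² − 11²) ≈ 10.0 Hz.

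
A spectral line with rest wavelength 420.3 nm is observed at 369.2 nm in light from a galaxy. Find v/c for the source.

0.129c

λ'/λ₀ = 0.8784 < 1 (blueshift), so the source is approaching.
λ'/λ₀ = √((1 − β)/(1 + β)) for an approaching source ⇒ β = (1 − r²)/(1 + r²) with r = λ'/λ₀.
β = (1 − 0.7716)/(1 + 0.7716) ≈ 0.129.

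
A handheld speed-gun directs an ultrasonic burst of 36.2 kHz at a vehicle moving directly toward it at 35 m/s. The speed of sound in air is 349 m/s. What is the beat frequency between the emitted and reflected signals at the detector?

The vehicle first receives the wave as a moving observer: f₁ = f₀ · (v + u)/v = 36.2 × (349 + 35)/349 ≈ 39.83 kHz.
The reflection then acts as a moving source: f₂ = f₁ · v/(v − u) ≈ 44.27 kHz.
Equivalently f₂ = f₀ · (v + u)/(v − u).
Beat frequency (with f₀ = 36200 Hz): |f₂ − f₀| = 2u·f₀/(v − u) = 2 × 35 × 36200/314 ≈ 8070 Hz.

8070 Hz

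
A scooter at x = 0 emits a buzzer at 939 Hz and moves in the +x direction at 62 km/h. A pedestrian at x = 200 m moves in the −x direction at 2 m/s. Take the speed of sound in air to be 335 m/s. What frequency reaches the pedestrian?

996 Hz

62 km/h = 17.22 m/s.
The observer lies on the +x side, so the source is heading toward the observer and the observer is heading toward the source.
Both move, so f' = f · (v + v_o)/(v − v_s).
f' = 939 × (335 + 2)/(335 − 17.22) = 939 × 337/317.78 ≈ 996 Hz.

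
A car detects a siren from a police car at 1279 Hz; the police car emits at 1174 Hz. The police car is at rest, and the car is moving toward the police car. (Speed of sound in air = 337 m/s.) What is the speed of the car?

f' = f · (v + v_o)/v ⇒ v_o = v · |f'/f − 1|.
v_o = 337 × |1279/1174 − 1| = 337 × 0.08944 ≈ 30 m/s.

30 m/s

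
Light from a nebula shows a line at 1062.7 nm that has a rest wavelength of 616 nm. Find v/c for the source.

λ'/λ₀ = 1.7252 > 1 (redshift), so the source is receding.
λ'/λ₀ = √((1 + β)/(1 − β)) for a receding source ⇒ β = (r² − 1)/(r² + 1) with r = λ'/λ₀.
β = (2.9762 − 1)/(2.9762 + 1) ≈ 0.497.

0.497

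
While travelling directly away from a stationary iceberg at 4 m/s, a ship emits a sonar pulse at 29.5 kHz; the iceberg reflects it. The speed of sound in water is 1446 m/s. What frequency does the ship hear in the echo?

The iceberg receives the sound from a moving source: f₁ = f₀ · v/(v + v_e) = 29.5 × 1446/1450 ≈ 29.4 kHz.
On the return leg the ship is a moving observer: f₂ = f₁ · (v − v_e)/v = 29.4 × 1442/1446 ≈ 29.3 kHz.
Equivalently f₂ = f₀ · (v − v_e)/(v + v_e).

29.3 kHz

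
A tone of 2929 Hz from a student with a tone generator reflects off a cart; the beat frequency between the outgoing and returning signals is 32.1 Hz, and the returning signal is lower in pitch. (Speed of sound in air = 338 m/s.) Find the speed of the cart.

1.86 m/s

Double Doppler shift off a moving reflector: f₂ = f₀ · (v + u)/(v − u) (u > 0 toward emitter).
Returning signal is lower, so f₂ = f₀ − Δf = 2929 − 32.1 = 2896.9 Hz.
Rearranging, u = v · (f₂ − f₀)/(f₂ + f₀) = 338 × -32.1/5825.9 ≈ -1.86 m/s.
So the cart is moving at 1.86 m/s away from the emitter.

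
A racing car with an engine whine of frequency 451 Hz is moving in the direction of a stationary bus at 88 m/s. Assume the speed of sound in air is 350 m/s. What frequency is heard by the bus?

Moving source, stationary observer: f' = f · v/(v − v_s) since the source is approaching.
f' = 451 × 350/(350 − 88) = 451 × 350/262 ≈ 602 Hz.

602 Hz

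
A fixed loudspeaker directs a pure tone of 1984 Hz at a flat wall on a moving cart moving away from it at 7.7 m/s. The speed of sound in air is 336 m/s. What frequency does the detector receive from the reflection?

1895 Hz

At the flat wall on a moving cart (a moving observer), f₁ = f₀ · (v − u)/v = 1984 × 328.3/336 ≈ 1939 Hz.
The reflection then acts as a moving source: f₂ = f₁ · v/(v + u) ≈ 1895 Hz.
Equivalently f₂ = f₀ · (v − u)/(v + u).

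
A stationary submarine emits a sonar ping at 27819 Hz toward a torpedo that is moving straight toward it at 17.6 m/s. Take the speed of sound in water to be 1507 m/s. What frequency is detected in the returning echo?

28476 Hz

The torpedo first receives the wave as a moving observer: f₁ = f₀ · (v + u)/v = 27819 × (1507 + 17.6)/1507 ≈ 28144 Hz.
On reflection it acts as a source moving toward the stationary detector: f₂ = f₁ · v/(v − u) = 28144 × 1507/1489.4 ≈ 28476 Hz.
Equivalently f₂ = f₀ · (v + u)/(v − u).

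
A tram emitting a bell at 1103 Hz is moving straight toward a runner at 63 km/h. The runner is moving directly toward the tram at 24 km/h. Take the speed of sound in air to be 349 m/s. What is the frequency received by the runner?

1183 Hz

63 km/h = 17.5 m/s; 24 km/h = 6.667 m/s.
Both move, so f' = f · (v + v_o)/(v − v_s).
f' = 1103 × (349 + 6.667)/(349 − 17.5) = 1103 × 355.67/331.5 ≈ 1183 Hz.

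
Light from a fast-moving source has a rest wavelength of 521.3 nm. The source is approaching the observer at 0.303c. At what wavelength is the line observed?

381.3 nm

Relativistic Doppler for wavelength: λ' = λ₀ · √((1 − β)/(1 + β)).
λ' = 521.3 × √(0.6970/1.3030) = 521.3 × 0.73138 ≈ 381.3 nm.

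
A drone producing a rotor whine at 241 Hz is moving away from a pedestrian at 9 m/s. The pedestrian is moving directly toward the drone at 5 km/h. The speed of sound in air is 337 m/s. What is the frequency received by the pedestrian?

236 Hz

5 km/h = 1.389 m/s.
General Doppler shift: f' = f · (v + v_o)/(v + v_s).
f' = 241 × (337 + 1.389)/(337 + 9) = 241 × 338.39/346 ≈ 236 Hz.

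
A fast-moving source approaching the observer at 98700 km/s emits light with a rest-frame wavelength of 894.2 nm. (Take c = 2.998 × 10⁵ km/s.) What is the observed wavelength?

635.2 nm

β = v/c = 98700/299800 = 0.3292.
Relativistic Doppler for wavelength: λ' = λ₀ · √((1 − β)/(1 + β)).
λ' = 894.2 × √(0.6708/1.3292) = 894.2 × 0.71038 ≈ 635.2 nm.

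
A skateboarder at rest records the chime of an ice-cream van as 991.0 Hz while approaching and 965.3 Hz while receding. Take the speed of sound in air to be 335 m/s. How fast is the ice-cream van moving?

4.4 m/s

f₁/f₂ = (v + v_s)/(v − v_s), so v_s = v · (f₁ − f₂)/(f₁ + f₂).
v_s = 335 × (991.0 − 965.3)/(991.0 + 965.3) = 335 × 25.7/1956.3 ≈ 4.4 m/s.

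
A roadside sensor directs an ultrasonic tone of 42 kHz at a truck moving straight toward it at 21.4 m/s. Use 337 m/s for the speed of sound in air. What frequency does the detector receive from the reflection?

47.7 kHz

At the truck (a moving observer), f₁ = f₀ · (v + u)/v = 42 × 358.4/337 ≈ 44.7 kHz.
On reflection it acts as a source moving toward the stationary detector: f₂ = f₁ · v/(v − u) = 44.7 × 337/315.6 ≈ 47.7 kHz.
Equivalently f₂ = f₀ · (v + u)/(v − u).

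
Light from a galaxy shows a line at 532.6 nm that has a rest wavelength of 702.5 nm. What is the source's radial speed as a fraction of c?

λ'/λ₀ = 0.7581 < 1 (blueshift), so the source is approaching.
λ'/λ₀ = √((1 − β)/(1 + β)) for an approaching source ⇒ β = (1 − r²)/(1 + r²) with r = λ'/λ₀.
β = (1 − 0.5748)/(1 + 0.5748) ≈ 0.270.

0.270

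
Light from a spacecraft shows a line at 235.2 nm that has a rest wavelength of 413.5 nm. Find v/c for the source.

0.511c

λ'/λ₀ = 0.5688 < 1 (blueshift), so the source is approaching.
λ'/λ₀ = √((1 − β)/(1 + β)) for an approaching source ⇒ β = (1 − r²)/(1 + r²) with r = λ'/λ₀.
β = (1 − 0.3235)/(1 + 0.3235) ≈ 0.511.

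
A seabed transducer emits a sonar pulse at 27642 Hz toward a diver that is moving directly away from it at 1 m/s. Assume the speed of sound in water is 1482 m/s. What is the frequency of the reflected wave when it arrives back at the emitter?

At the diver (a moving observer), f₁ = f₀ · (v − u)/v = 27642 × 1481/1482 ≈ 27623 Hz.
The reflection then acts as a moving source: f₂ = f₁ · v/(v + u) ≈ 27605 Hz.

27605 Hz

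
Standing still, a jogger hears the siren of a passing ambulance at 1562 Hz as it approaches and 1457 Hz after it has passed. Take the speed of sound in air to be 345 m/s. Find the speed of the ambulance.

f₁/f₂ = (v + v_s)/(v − v_s), so v_s = v · (f₁ − f₂)/(f₁ + f₂).
v_s = 345 × (1562 − 1457)/(1562 + 1457) = 345 × 105/3019 ≈ 12.0 m/s.

12.0 m/s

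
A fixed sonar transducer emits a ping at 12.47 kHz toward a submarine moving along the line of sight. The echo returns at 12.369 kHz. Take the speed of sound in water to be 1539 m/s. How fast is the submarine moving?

6.3 m/s

Double Doppler shift off a moving reflector: f₂ = f₀ · (v + u)/(v − u) (u > 0 toward emitter).
Rearranging, u = v · (f₂ − f₀)/(f₂ + f₀) = 1539 × -0.101/24.839 ≈ -6.3 m/s.
So the submarine is moving at 6.3 m/s away from the emitter.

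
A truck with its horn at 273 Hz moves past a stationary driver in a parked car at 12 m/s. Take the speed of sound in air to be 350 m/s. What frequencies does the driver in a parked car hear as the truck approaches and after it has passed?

Approaching: f₁ = f · v/(v − v_s) = 273 × 350/338 ≈ 283 Hz.
Receding: f₂ = f · v/(v + v_s) = 273 × 350/362 ≈ 264 Hz.

283 Hz approaching; 264 Hz receding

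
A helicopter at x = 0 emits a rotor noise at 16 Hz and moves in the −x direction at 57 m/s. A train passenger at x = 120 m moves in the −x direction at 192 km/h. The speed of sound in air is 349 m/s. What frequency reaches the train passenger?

15.9 Hz

192 km/h = 53.33 m/s.
The observer lies on the +x side, so the source is heading away from the observer and the observer is heading toward the source.
With source receding and observer approaching, f' = f · (v + v_o)/(v + v_s).
f' = 16 × (349 + 53.33)/(349 + 57) = 16 × 402.33/406 ≈ 15.9 Hz.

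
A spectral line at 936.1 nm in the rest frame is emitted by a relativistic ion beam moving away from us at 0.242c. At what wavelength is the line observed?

Relativistic Doppler for wavelength: λ' = λ₀ · √((1 + β)/(1 − β)).
λ' = 936.1 × √(1.2420/0.7580) = 936.1 × 1.28005 ≈ 1198.3 nm.

1198.3 nm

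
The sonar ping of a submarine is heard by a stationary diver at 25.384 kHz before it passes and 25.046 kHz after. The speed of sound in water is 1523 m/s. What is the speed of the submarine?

10.2 m/s

f₁/f₂ = (v + v_s)/(v − v_s), so v_s = v · (f₁ − f₂)/(f₁ + f₂).
v_s = 1523 × (25.384 − 25.046)/(25.384 + 25.046) = 1523 × 0.338/50.430 ≈ 10.2 m/s.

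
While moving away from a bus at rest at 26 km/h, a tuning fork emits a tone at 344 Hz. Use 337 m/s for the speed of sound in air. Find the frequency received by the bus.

337 Hz

26 km/h = 7.222 m/s.
With the source moving away from a stationary observer, f' = f · v/(v + v_s).
f' = 344 × 337/(337 + 7.222) = 344 × 337/344.2 ≈ 337 Hz.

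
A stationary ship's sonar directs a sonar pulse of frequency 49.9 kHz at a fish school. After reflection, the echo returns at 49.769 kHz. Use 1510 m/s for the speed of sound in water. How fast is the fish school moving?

1.98 m/s

Double Doppler shift off a moving reflector: f₂ = f₀ · (v + u)/(v − u) (u > 0 toward emitter).
Rearranging, u = v · (f₂ − f₀)/(f₂ + f₀) = 1510 × -0.131/99.669 ≈ -1.98 m/s.
So the fish school is moving at 1.98 m/s away from the emitter.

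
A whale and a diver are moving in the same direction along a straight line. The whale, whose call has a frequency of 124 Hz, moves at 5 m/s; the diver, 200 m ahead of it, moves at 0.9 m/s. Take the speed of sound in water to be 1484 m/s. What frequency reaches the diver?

The diver is ahead, so the whale is moving toward it while the diver is moving away from the whale.
With source approaching and observer receding, f' = f · (v − v_o)/(v − v_s).
f' = 124 × (1484 − 0.9)/(1484 − 5) = 124 × 1483.1/1479 ≈ 124 Hz.

124 Hz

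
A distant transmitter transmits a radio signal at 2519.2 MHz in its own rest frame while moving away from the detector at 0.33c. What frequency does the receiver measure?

1788.0 MHz

Relativistic Doppler for frequency: f' = f₀ · √((1 − β)/(1 + β)).
f' = 2519.2 × √(0.6700/1.3300) = 2519.2 × 0.70976 ≈ 1788.0 MHz.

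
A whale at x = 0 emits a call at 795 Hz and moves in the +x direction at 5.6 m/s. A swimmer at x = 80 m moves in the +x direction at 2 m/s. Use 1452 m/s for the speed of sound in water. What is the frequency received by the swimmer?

The observer lies on the +x side, so the source is heading toward the observer and the observer is heading away from the source.
General Doppler shift: f' = f · (v − v_o)/(v − v_s).
f' = 795 × (1452 − 2)/(1452 − 5.6) = 795 × 1450/1446.4 ≈ 797 Hz.

797 Hz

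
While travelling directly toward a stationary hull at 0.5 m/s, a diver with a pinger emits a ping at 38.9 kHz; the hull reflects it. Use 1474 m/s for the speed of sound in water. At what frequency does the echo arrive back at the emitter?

The hull receives the sound from a moving source: f₁ = f₀ · v/(v − v_e) = 38.9 × 1474/1473.5 ≈ 38.9 kHz.
On the return leg the diver with a pinger is a moving observer: f₂ = f₁ · (v + v_e)/v = 38.9 × 1474.5/1474 ≈ 38.9 kHz.

38.9 kHz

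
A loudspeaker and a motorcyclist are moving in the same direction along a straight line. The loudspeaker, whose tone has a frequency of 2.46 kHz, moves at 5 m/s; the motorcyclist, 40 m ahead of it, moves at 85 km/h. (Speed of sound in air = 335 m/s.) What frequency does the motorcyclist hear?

85 km/h = 23.61 m/s.
The motorcyclist is ahead, so the loudspeaker is moving toward it while the motorcyclist is moving away from the loudspeaker.
With source approaching and observer receding, f' = f · (v − v_o)/(v − v_s).
f' = 2.46 × (335 − 23.61)/(335 − 5) = 2.46 × 311.39/330 ≈ 2.32 kHz.

2.32 kHz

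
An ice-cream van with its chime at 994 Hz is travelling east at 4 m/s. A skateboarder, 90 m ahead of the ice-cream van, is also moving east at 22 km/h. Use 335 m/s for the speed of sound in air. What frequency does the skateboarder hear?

988 Hz

22 km/h = 6.111 m/s.
The skateboarder is ahead, so the ice-cream van is moving toward it while the skateboarder is moving away from the ice-cream van.
General Doppler shift: f' = f · (v − v_o)/(v − v_s).
f' = 994 × (335 − 6.111)/(335 − 4) = 994 × 328.89/331 ≈ 988 Hz.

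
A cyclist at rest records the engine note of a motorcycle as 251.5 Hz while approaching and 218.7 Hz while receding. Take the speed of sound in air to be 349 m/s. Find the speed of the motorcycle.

f₁/f₂ = (v + v_s)/(v − v_s), so v_s = v · (f₁ − f₂)/(f₁ + f₂).
v_s = 349 × (251.5 − 218.7)/(251.5 + 218.7) = 349 × 32.8/470.2 ≈ 24.3 m/s.

24.3 m/s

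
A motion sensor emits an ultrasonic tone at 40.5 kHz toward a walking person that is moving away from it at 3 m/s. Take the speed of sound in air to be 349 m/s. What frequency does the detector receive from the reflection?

The walking person first receives the wave as a moving observer: f₁ = f₀ · (v − u)/v = 40.5 × (349 − 3)/349 ≈ 40.2 kHz.
On reflection it acts as a source moving away from the stationary detector: f₂ = f₁ · v/(v + u) = 40.2 × 349/352 ≈ 39.8 kHz.

39.8 kHz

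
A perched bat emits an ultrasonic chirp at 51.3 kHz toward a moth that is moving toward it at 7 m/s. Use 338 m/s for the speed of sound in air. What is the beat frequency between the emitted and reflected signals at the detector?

2170 Hz

The moth first receives the wave as a moving observer: f₁ = f₀ · (v + u)/v = 51.3 × (338 + 7)/338 ≈ 52.36 kHz.
The reflection then acts as a moving source: f₂ = f₁ · v/(v − u) ≈ 53.47 kHz.
Beat frequency (with f₀ = 51300 Hz): |f₂ − f₀| = 2u·f₀/(v − u) = 2 × 7 × 51300/331 ≈ 2170 Hz.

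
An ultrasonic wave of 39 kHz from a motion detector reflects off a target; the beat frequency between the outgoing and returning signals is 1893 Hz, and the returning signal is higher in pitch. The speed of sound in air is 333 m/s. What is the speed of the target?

7.9 m/s

Double Doppler shift off a moving reflector: f₂ = f₀ · (v + u)/(v − u) (u > 0 toward emitter).
Returning signal is higher, so f₂ = f₀ + Δf = 39000 + 1893 = 40893 Hz.
Rearranging, u = v · (f₂ − f₀)/(f₂ + f₀) = 333 × 1893/79893 ≈ 7.9 m/s.
So the target is moving at 7.9 m/s toward the emitter.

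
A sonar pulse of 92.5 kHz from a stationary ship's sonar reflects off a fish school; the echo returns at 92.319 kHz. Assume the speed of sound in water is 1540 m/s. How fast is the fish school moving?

1.51 m/s

Double Doppler shift off a moving reflector: f₂ = f₀ · (v + u)/(v − u) (u > 0 toward emitter).
Rearranging, u = v · (f₂ − f₀)/(f₂ + f₀) = 1540 × -0.181/184.819 ≈ -1.51 m/s.
So the fish school is moving at 1.51 m/s away from the emitter.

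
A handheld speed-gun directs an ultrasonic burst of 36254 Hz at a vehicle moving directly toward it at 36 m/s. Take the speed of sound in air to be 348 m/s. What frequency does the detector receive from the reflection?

At the vehicle (a moving observer), f₁ = f₀ · (v + u)/v = 36254 × 384/348 ≈ 40004 Hz.
On reflection it acts as a source moving toward the stationary detector: f₂ = f₁ · v/(v − u) = 40004 × 348/312 ≈ 44620 Hz.

44620 Hz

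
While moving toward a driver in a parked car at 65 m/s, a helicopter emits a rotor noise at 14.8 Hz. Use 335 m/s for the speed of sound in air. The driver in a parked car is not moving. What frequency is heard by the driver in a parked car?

18.4 Hz

Only the source moves, toward the listener, so f' = f · v/(v − v_s).
f' = 14.8 × 335/(335 − 65) = 14.8 × 335/270 ≈ 18.4 Hz.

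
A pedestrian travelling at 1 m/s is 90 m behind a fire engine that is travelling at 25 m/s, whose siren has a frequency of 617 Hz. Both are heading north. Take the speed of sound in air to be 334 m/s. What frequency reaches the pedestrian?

The pedestrian is behind, so the fire engine is moving away from it while the pedestrian is moving toward the fire engine.
General Doppler shift: f' = f · (v + v_o)/(v + v_s).
f' = 617 × (334 + 1)/(334 + 25) = 617 × 335/359 ≈ 576 Hz.

576 Hz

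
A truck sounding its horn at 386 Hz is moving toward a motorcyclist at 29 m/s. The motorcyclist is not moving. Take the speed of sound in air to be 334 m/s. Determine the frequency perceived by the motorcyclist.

423 Hz

Moving source, stationary observer: f' = f · v/(v − v_s) since the source is approaching.
f' = 386 × 334/(334 − 29) = 386 × 334/305 ≈ 423 Hz.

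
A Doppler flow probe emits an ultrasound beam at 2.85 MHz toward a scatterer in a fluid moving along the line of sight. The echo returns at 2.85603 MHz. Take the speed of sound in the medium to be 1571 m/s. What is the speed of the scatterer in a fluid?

1.66 m/s

Double Doppler shift off a moving reflector: f₂ = f₀ · (v + u)/(v − u) (u > 0 toward emitter).
Rearranging, u = v · (f₂ − f₀)/(f₂ + f₀) = 1571 × 0.00603/5.70603 ≈ 1.66 m/s.
So the scatterer in a fluid is moving at 1.66 m/s toward the emitter.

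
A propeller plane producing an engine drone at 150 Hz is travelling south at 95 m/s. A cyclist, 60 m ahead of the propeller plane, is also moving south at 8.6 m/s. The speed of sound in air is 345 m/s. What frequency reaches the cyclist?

202 Hz

The cyclist is ahead, so the propeller plane is moving toward it while the cyclist is moving away from the propeller plane.
With source approaching and observer receding, f' = f · (v − v_o)/(v − v_s).
f' = 150 × (345 − 8.6)/(345 − 95) = 150 × 336.4/250 ≈ 202 Hz.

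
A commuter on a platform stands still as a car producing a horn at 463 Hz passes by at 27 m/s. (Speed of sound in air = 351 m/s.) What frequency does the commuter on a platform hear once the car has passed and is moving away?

430 Hz

Receding: f₂ = f · v/(v + v_s) = 463 × 351/378 ≈ 430 Hz.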